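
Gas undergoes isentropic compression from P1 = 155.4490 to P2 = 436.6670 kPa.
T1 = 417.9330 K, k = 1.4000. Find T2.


(k-1)/k = 0.2857
(P2/P1)^exp = 1.3433
T2 = 417.9330 * 1.3433 = 561.3935 K

561.3935 K


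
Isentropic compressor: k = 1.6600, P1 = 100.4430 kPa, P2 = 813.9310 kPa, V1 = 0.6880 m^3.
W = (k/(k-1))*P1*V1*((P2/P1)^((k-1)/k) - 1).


(k-1)/k = 0.3976
(P2/P1)^exp = 2.2976
W = 2.5152 * 100.4430 * 0.6880 * (2.2976 - 1) = 225.5375 kJ

225.5375 kJ


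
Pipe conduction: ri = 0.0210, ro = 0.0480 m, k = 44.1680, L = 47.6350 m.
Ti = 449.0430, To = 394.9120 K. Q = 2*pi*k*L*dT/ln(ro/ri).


dT = 54.1310 K
ln(ro/ri) = 0.8267
Q = 2*pi*44.1680*47.6350*54.1310 / 0.8267 = 865611.7460 W

865611.7460 W


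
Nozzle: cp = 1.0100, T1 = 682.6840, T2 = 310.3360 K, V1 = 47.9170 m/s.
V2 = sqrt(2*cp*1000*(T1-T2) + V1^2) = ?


dT = 372.3480 K
2*cp*1000*dT = 752142.9600
V1^2 = 2296.0389
V2 = sqrt(754438.9989) = 868.5845 m/s

868.5845 m/s


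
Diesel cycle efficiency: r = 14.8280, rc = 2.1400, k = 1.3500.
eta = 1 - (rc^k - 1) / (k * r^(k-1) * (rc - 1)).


r^(k-1) = 2.5697
rc^k = 2.7929
eta = 0.5466 = 54.6640%

54.6640%


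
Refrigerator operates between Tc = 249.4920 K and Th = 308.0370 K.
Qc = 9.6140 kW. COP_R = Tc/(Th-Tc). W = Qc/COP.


COP = 249.4920 / 58.5450 = 4.2615
W = 9.6140 / 4.2615 = 2.2560 kW

COP = 4.2615, W = 2.2560 kW


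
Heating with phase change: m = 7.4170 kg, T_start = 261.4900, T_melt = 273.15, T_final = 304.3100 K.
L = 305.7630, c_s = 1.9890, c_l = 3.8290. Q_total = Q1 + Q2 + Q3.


Q1 (sensible, solid) = 7.4170 * 1.9890 * 11.6600 = 172.0131 kJ
Q2 (latent) = 7.4170 * 305.7630 = 2267.8442 kJ
Q3 (sensible, liquid) = 7.4170 * 3.8290 * 31.1600 = 884.9344 kJ
Q_total = 3324.7917 kJ

3324.7917 kJ


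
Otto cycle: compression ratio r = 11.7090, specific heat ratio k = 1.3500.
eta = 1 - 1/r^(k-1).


r^(k-1) = 2.3658
eta = 1 - 1/2.3658 = 0.5773 = 57.7314%

57.7314%


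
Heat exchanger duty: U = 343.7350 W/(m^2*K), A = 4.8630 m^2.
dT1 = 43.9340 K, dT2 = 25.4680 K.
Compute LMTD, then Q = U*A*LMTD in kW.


LMTD = 33.8661 K
Q = 343.7350 * 4.8630 * 33.8661 = 56609.9330 W = 56.6099 kW

56.6099 kW


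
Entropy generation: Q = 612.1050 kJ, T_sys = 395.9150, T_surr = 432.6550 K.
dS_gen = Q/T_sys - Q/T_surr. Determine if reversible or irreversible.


dS_sys = 612.1050/395.9150 = 1.5461 kJ/K
dS_surr = -612.1050/432.6550 = -1.4148 kJ/K
dS_gen = 1.5461 - 1.4148 = 0.1313 kJ/K (irreversible)

dS_gen = 0.1313 kJ/K, irreversible


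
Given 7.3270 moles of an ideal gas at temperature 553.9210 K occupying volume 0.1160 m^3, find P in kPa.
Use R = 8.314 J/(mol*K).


P = nRT/V = 7.3270 * 8.314 * 553.9210 / 0.1160
= 33743.0272 / 0.1160 = 290888.1655 Pa = 290.8882 kPa

290.8882 kPa


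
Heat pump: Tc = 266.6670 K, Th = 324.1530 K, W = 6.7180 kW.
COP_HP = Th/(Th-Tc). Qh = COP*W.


COP = 324.1530 / 57.4860 = 5.6388
Qh = 5.6388 * 6.7180 = 37.8816 kW

COP = 5.6388, Qh = 37.8816 kW


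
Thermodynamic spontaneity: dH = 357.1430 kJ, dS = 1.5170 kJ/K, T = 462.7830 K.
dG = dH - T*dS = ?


T*dS = 462.7830 * 1.5170 = 702.0418 kJ
dG = 357.1430 - 702.0418 = -344.8988 kJ (spontaneous)

dG = -344.8988 kJ, spontaneous


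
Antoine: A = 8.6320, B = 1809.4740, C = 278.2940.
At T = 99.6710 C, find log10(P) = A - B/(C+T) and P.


C+T = 377.9650
B/(C+T) = 4.7874
log10(P) = 8.6320 - 4.7874 = 3.8446
P = 10^3.8446 = 6991.7915 mmHg

6991.7915 mmHg


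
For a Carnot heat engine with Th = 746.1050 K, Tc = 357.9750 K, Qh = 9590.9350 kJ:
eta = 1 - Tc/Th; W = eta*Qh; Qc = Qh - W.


eta = 1 - 357.9750/746.1050 = 0.5202
W = 0.5202 * 9590.9350 = 4989.2838 kJ
Qc = 9590.9350 - 4989.2838 = 4601.6512 kJ

eta = 52.0208%, W = 4989.2838 kJ, Qc = 4601.6512 kJ


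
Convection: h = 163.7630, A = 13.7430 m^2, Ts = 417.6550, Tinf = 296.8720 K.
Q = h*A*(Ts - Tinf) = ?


dT = 120.7830 K
Q = 163.7630 * 13.7430 * 120.7830 = 271833.6049 W

271833.6049 W


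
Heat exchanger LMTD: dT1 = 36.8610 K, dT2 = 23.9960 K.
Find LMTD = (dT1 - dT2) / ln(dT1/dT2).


dT1/dT2 = 1.5361
ln(dT1/dT2) = 0.4293
LMTD = 12.8650 / 0.4293 = 29.9697 K

29.9697 K


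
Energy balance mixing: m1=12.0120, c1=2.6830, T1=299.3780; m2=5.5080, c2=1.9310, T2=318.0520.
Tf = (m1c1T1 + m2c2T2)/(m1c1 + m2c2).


num = 13031.1974
den = 42.8641
Tf = 304.0116 K

304.0116 K


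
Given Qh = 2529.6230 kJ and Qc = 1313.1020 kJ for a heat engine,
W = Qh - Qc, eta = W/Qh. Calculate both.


W = 2529.6230 - 1313.1020 = 1216.5210 kJ
eta = 1216.5210 / 2529.6230 = 0.4809 = 48.0910%

W = 1216.5210 kJ, eta = 48.0910%


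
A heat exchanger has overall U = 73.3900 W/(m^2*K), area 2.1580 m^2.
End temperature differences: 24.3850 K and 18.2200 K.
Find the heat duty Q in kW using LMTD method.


LMTD = 21.1530 K
Q = 73.3900 * 2.1580 * 21.1530 = 3350.1163 W = 3.3501 kW

3.3501 kW


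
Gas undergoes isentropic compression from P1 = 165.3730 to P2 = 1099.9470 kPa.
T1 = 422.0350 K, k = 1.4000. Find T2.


(k-1)/k = 0.2857
(P2/P1)^exp = 1.7184
T2 = 422.0350 * 1.7184 = 725.2117 K

725.2117 K


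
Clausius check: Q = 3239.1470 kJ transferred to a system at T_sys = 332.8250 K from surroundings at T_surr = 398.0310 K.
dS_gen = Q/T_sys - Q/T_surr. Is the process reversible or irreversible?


dS_sys = 3239.1470/332.8250 = 9.7323 kJ/K
dS_surr = -3239.1470/398.0310 = -8.1379 kJ/K
dS_gen = 9.7323 - 8.1379 = 1.5944 kJ/K (irreversible)

dS_gen = 1.5944 kJ/K, irreversible


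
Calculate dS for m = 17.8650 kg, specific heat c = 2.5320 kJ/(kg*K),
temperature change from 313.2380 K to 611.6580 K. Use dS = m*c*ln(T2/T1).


T2/T1 = 1.9527
ln(T2/T1) = 0.6692
dS = 17.8650 * 2.5320 * 0.6692 = 30.2712 kJ/K

30.2712 kJ/K


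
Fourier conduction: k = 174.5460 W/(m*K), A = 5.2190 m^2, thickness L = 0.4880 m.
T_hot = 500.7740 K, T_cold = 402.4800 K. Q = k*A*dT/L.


dT = 98.2940 K
Q = 174.5460 * 5.2190 * 98.2940 / 0.4880 = 183486.6131 W

183486.6131 W


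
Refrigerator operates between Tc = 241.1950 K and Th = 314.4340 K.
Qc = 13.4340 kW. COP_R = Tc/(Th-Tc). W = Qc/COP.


COP = 241.1950 / 73.2390 = 3.2933
W = 13.4340 / 3.2933 = 4.0792 kW

COP = 3.2933, W = 4.0792 kW


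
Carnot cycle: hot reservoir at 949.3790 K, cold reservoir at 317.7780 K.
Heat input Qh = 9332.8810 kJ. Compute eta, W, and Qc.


eta = 1 - 317.7780/949.3790 = 0.6653
W = 0.6653 * 9332.8810 = 6208.9608 kJ
Qc = 9332.8810 - 6208.9608 = 3123.9202 kJ

eta = 66.5278%, W = 6208.9608 kJ, Qc = 3123.9202 kJ


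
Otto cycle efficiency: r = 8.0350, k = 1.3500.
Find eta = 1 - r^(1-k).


r^(k-1) = 2.0737
eta = 1 - 1/2.0737 = 0.5178 = 51.7769%

51.7769%


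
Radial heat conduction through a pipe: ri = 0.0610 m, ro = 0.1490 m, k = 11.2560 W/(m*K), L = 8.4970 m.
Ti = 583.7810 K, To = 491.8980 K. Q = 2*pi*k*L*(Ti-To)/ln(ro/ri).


dT = 91.8830 K
ln(ro/ri) = 0.8931
Q = 2*pi*11.2560*8.4970*91.8830 / 0.8931 = 61826.9823 W

61826.9823 W


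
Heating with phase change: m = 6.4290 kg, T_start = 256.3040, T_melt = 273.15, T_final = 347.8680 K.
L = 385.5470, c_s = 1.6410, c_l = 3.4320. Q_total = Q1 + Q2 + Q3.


Q1 (sensible, solid) = 6.4290 * 1.6410 * 16.8460 = 177.7251 kJ
Q2 (latent) = 6.4290 * 385.5470 = 2478.6817 kJ
Q3 (sensible, liquid) = 6.4290 * 3.4320 * 74.7180 = 1648.6025 kJ
Q_total = 4305.0092 kJ

4305.0092 kJ


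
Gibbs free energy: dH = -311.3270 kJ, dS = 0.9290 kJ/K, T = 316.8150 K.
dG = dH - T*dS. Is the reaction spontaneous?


T*dS = 316.8150 * 0.9290 = 294.3211 kJ
dG = -311.3270 - 294.3211 = -605.6481 kJ (spontaneous)

dG = -605.6481 kJ, spontaneous


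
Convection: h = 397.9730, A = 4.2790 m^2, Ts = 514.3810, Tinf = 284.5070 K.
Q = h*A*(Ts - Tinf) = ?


dT = 229.8740 K
Q = 397.9730 * 4.2790 * 229.8740 = 391458.5187 W

391458.5187 W


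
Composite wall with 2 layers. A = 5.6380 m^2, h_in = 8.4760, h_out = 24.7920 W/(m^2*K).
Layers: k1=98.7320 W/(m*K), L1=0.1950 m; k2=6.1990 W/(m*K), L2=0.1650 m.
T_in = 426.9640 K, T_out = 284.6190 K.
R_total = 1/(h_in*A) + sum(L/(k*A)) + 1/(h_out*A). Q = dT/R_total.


R_conv_in = 1/(8.4760*5.6380) = 0.0209
R_1 = 0.1950/(98.7320*5.6380) = 0.0004
R_2 = 0.1650/(6.1990*5.6380) = 0.0047
R_conv_out = 1/(24.7920*5.6380) = 0.0072
R_total = 0.0332 K/W
Q = 142.3450 / 0.0332 = 4293.7759 W

R_total = 0.0332 K/W, Q = 4293.7759 W


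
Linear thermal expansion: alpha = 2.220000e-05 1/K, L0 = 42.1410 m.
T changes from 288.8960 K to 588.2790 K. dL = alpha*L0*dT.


dT = 299.3830 K
dL = 2.220000e-05 * 42.1410 * 299.3830 = 0.280082 m
L_final = 42.421082 m

dL = 0.280082 m


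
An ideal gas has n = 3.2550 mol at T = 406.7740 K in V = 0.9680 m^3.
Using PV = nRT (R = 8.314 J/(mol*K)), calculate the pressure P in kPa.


P = nRT/V = 3.2550 * 8.314 * 406.7740 / 0.9680
= 11008.1465 / 0.9680 = 11372.0521 Pa = 11.3721 kPa

11.3721 kPa


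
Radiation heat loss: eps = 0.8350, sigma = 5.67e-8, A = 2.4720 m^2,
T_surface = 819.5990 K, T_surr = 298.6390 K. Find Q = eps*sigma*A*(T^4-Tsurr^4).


T^4 = 4.5124e+11
Tsurr^4 = 7.9540e+09
Q = 0.8350 * 5.67e-8 * 2.4720 * 4.4328e+11 = 51880.0113 W

51880.0113 W


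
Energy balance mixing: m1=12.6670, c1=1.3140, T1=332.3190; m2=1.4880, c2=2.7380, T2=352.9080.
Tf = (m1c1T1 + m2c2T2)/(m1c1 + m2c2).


num = 6969.0610
den = 20.7186
Tf = 336.3677 K

336.3677 K


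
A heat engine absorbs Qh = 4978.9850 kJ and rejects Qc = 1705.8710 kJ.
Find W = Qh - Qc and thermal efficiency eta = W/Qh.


W = 4978.9850 - 1705.8710 = 3273.1140 kJ
eta = 3273.1140 / 4978.9850 = 0.6574 = 65.7386%

W = 3273.1140 kJ, eta = 65.7386%


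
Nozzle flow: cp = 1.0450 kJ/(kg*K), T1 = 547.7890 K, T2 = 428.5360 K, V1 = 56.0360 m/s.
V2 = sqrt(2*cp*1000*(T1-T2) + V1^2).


dT = 119.2530 K
2*cp*1000*dT = 249238.7700
V1^2 = 3140.0333
V2 = sqrt(252378.8033) = 502.3732 m/s

502.3732 m/s


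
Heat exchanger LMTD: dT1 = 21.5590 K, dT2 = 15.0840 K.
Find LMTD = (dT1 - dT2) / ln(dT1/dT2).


dT1/dT2 = 1.4293
ln(dT1/dT2) = 0.3572
LMTD = 6.4750 / 0.3572 = 18.1292 K

18.1292 K


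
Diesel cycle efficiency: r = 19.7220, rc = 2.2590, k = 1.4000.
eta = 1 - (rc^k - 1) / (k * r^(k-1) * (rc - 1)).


r^(k-1) = 3.2959
rc^k = 3.1296
eta = 0.6334 = 63.3432%

63.3432%


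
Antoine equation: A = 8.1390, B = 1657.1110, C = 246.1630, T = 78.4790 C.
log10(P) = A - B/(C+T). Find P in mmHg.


C+T = 324.6420
B/(C+T) = 5.1044
log10(P) = 8.1390 - 5.1044 = 3.0346
P = 10^3.0346 = 1082.8647 mmHg

1082.8647 mmHg


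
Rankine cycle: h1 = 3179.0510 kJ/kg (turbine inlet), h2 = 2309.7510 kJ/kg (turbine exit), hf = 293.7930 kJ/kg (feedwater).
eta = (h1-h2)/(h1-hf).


W = 869.3000 kJ/kg
Q_in = 2885.2580 kJ/kg
eta = 0.3013 = 30.1290%

eta = 30.1290%


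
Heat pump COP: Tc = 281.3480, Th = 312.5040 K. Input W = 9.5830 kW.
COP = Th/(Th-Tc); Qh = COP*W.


COP = 312.5040 / 31.1560 = 10.0303
Qh = 10.0303 * 9.5830 = 96.1204 kW

COP = 10.0303, Qh = 96.1204 kW


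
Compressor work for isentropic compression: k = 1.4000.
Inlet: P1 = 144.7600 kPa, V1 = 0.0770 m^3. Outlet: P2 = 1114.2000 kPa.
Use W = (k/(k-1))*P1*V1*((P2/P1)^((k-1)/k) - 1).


(k-1)/k = 0.2857
(P2/P1)^exp = 1.7916
W = 3.5000 * 144.7600 * 0.0770 * (1.7916 - 1) = 30.8812 kJ

30.8812 kJ


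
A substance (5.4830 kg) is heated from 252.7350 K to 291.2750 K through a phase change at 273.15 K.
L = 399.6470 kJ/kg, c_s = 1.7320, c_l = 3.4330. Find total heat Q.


Q1 (sensible, solid) = 5.4830 * 1.7320 * 20.4150 = 193.8722 kJ
Q2 (latent) = 5.4830 * 399.6470 = 2191.2645 kJ
Q3 (sensible, liquid) = 5.4830 * 3.4330 * 18.1250 = 341.1694 kJ
Q_total = 2726.3061 kJ

2726.3061 kJ


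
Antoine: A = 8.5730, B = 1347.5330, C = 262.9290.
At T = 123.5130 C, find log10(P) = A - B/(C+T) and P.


C+T = 386.4420
B/(C+T) = 3.4870
log10(P) = 8.5730 - 3.4870 = 5.0860
P = 10^5.0860 = 121891.8813 mmHg

121891.8813 mmHg


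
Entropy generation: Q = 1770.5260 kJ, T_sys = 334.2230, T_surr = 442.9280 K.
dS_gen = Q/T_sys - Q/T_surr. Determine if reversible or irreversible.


dS_sys = 1770.5260/334.2230 = 5.2974 kJ/K
dS_surr = -1770.5260/442.9280 = -3.9973 kJ/K
dS_gen = 5.2974 - 3.9973 = 1.3001 kJ/K (irreversible)

dS_gen = 1.3001 kJ/K, irreversible


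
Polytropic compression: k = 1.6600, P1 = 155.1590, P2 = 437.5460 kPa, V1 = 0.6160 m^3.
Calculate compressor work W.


(k-1)/k = 0.3976
(P2/P1)^exp = 1.5101
W = 2.5152 * 155.1590 * 0.6160 * (1.5101 - 1) = 122.6312 kJ

122.6312 kJ


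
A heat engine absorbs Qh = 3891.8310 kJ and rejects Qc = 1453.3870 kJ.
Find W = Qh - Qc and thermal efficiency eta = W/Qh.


W = 3891.8310 - 1453.3870 = 2438.4440 kJ
eta = 2438.4440 / 3891.8310 = 0.6266 = 62.6554%

W = 2438.4440 kJ, eta = 62.6554%


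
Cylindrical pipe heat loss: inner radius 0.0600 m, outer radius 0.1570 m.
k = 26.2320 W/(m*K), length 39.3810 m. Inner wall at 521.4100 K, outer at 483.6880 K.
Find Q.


dT = 37.7220 K
ln(ro/ri) = 0.9619
Q = 2*pi*26.2320*39.3810*37.7220 / 0.9619 = 254543.6321 W

254543.6321 W


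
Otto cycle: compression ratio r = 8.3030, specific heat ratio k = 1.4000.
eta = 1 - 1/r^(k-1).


r^(k-1) = 2.3318
eta = 1 - 1/2.3318 = 0.5711 = 57.1149%

57.1149%


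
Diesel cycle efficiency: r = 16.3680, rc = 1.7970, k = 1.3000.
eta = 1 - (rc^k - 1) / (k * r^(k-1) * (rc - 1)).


r^(k-1) = 2.3131
rc^k = 2.1425
eta = 0.5233 = 52.3305%

52.3305%


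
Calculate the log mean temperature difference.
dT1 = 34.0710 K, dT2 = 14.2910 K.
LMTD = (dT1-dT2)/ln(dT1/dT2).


dT1/dT2 = 2.3841
ln(dT1/dT2) = 0.8688
LMTD = 19.7800 / 0.8688 = 22.7666 K

22.7666 K


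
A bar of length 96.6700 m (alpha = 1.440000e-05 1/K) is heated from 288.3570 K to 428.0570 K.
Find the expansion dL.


dT = 139.7000 K
dL = 1.440000e-05 * 96.6700 * 139.7000 = 0.194469 m
L_final = 96.864469 m

dL = 0.194469 m


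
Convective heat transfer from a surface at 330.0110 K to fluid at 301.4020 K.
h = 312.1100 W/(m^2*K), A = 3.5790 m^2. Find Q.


dT = 28.6090 K
Q = 312.1100 * 3.5790 * 28.6090 = 31957.4457 W

31957.4457 W


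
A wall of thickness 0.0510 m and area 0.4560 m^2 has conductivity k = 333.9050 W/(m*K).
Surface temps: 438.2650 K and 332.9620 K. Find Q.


dT = 105.3030 K
Q = 333.9050 * 0.4560 * 105.3030 / 0.0510 = 314382.4782 W

314382.4782 W


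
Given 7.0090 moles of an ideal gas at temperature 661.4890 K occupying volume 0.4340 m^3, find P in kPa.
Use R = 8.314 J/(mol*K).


P = nRT/V = 7.0090 * 8.314 * 661.4890 / 0.4340
= 38546.8334 / 0.4340 = 88817.5885 Pa = 88.8176 kPa

88.8176 kPa


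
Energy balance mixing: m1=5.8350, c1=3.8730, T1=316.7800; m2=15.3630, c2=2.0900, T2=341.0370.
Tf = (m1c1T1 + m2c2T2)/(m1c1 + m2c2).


num = 18109.1415
den = 54.7076
Tf = 331.0168 K

331.0168 K


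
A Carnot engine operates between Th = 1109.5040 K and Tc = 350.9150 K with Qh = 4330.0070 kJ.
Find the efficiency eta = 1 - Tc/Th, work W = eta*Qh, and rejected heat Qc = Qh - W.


eta = 1 - 350.9150/1109.5040 = 0.6837
W = 0.6837 * 4330.0070 = 2960.5082 kJ
Qc = 4330.0070 - 2960.5082 = 1369.4988 kJ

eta = 68.3719%, W = 2960.5082 kJ, Qc = 1369.4988 kJ


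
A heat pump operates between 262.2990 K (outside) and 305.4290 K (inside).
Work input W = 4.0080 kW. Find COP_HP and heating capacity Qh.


COP = 305.4290 / 43.1300 = 7.0816
Qh = 7.0816 * 4.0080 = 28.3830 kW

COP = 7.0816, Qh = 28.3830 kW


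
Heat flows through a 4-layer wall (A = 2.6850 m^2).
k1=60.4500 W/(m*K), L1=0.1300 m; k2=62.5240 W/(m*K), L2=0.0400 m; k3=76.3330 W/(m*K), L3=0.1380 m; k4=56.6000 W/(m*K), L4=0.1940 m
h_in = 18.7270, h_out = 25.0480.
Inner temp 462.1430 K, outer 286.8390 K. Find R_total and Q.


R_conv_in = 1/(18.7270*2.6850) = 0.0199
R_1 = 0.1300/(60.4500*2.6850) = 0.0008
R_2 = 0.0400/(62.5240*2.6850) = 0.0002
R_3 = 0.1380/(76.3330*2.6850) = 0.0007
R_4 = 0.1940/(56.6000*2.6850) = 0.0013
R_conv_out = 1/(25.0480*2.6850) = 0.0149
R_total = 0.0377 K/W
Q = 175.3040 / 0.0377 = 4644.3115 W

R_total = 0.0377 K/W, Q = 4644.3115 W


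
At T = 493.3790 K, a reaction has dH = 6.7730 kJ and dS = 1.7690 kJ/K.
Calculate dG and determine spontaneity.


T*dS = 493.3790 * 1.7690 = 872.7875 kJ
dG = 6.7730 - 872.7875 = -866.0145 kJ (spontaneous)

dG = -866.0145 kJ, spontaneous


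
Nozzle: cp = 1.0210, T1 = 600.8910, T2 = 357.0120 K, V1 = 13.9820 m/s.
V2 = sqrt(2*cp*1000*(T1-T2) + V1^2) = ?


dT = 243.8790 K
2*cp*1000*dT = 498000.9180
V1^2 = 195.4963
V2 = sqrt(498196.4143) = 705.8303 m/s

705.8303 m/s


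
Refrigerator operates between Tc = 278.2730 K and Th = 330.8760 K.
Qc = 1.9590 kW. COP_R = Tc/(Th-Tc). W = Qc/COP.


COP = 278.2730 / 52.6030 = 5.2901
W = 1.9590 / 5.2901 = 0.3703 kW

COP = 5.2901, W = 0.3703 kW


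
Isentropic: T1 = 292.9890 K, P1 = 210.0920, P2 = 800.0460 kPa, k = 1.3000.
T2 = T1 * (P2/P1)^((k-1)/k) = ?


(k-1)/k = 0.2308
(P2/P1)^exp = 1.3615
T2 = 292.9890 * 1.3615 = 398.8965 K

398.8965 K


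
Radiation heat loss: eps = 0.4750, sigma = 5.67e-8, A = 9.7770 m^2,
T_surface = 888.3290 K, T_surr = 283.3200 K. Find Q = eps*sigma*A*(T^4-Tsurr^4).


T^4 = 6.2272e+11
Tsurr^4 = 6.4433e+09
Q = 0.4750 * 5.67e-8 * 9.7770 * 6.1628e+11 = 162278.3558 W

162278.3558 W


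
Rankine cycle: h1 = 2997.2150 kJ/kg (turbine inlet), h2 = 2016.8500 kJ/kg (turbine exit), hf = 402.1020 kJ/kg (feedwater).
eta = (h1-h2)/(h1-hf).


W = 980.3650 kJ/kg
Q_in = 2595.1130 kJ/kg
eta = 0.3778 = 37.7774%

eta = 37.7774%


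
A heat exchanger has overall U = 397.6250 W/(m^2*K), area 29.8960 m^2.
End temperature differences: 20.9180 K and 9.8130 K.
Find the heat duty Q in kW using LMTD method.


LMTD = 14.6716 K
Q = 397.6250 * 29.8960 * 14.6716 = 174407.7100 W = 174.4077 kW

174.4077 kW


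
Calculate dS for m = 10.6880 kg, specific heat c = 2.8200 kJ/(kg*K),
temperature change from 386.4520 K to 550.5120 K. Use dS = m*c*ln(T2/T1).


T2/T1 = 1.4245
ln(T2/T1) = 0.3538
dS = 10.6880 * 2.8200 * 0.3538 = 10.6648 kJ/K

10.6648 kJ/K


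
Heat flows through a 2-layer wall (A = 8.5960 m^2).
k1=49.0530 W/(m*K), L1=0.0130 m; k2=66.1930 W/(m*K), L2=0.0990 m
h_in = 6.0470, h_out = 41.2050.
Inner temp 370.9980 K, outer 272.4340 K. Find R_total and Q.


R_conv_in = 1/(6.0470*8.5960) = 0.0192
R_1 = 0.0130/(49.0530*8.5960) = 3.0831e-05
R_2 = 0.0990/(66.1930*8.5960) = 0.0002
R_conv_out = 1/(41.2050*8.5960) = 0.0028
R_total = 0.0223 K/W
Q = 98.5640 / 0.0223 = 4426.6070 W

R_total = 0.0223 K/W, Q = 4426.6070 W


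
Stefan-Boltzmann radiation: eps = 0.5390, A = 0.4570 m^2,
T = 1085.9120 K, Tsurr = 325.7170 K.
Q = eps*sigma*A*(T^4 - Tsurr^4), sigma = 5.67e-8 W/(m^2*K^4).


T^4 = 1.3905e+12
Tsurr^4 = 1.1255e+10
Q = 0.5390 * 5.67e-8 * 0.4570 * 1.3793e+12 = 19263.5759 W

19263.5759 W


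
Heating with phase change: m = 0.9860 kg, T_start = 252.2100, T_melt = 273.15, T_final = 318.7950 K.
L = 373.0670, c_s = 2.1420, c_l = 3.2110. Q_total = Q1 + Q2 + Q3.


Q1 (sensible, solid) = 0.9860 * 2.1420 * 20.9400 = 44.2255 kJ
Q2 (latent) = 0.9860 * 373.0670 = 367.8441 kJ
Q3 (sensible, liquid) = 0.9860 * 3.2110 * 45.6450 = 144.5142 kJ
Q_total = 556.5838 kJ

556.5838 kJ


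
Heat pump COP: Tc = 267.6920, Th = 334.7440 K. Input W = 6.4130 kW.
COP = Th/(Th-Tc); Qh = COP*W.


COP = 334.7440 / 67.0520 = 4.9923
Qh = 4.9923 * 6.4130 = 32.0156 kW

COP = 4.9923, Qh = 32.0156 kW


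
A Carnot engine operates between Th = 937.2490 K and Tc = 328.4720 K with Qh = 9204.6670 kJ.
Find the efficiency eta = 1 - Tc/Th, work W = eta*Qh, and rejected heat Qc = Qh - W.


eta = 1 - 328.4720/937.2490 = 0.6495
W = 0.6495 * 9204.6670 = 5978.7629 kJ
Qc = 9204.6670 - 5978.7629 = 3225.9041 kJ

eta = 64.9536%, W = 5978.7629 kJ, Qc = 3225.9041 kJ


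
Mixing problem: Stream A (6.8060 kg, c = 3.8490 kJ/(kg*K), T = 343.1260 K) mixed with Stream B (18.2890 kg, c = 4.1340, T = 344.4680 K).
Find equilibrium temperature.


num = 35032.7273
den = 101.8030
Tf = 344.1227 K

344.1227 K


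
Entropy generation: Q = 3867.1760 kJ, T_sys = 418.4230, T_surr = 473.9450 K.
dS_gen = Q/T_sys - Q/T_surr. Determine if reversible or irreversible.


dS_sys = 3867.1760/418.4230 = 9.2423 kJ/K
dS_surr = -3867.1760/473.9450 = -8.1595 kJ/K
dS_gen = 9.2423 - 8.1595 = 1.0827 kJ/K (irreversible)

dS_gen = 1.0827 kJ/K, irreversible


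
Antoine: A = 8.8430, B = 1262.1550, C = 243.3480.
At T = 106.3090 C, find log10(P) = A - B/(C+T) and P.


C+T = 349.6570
B/(C+T) = 3.6097
log10(P) = 8.8430 - 3.6097 = 5.2333
P = 10^5.2333 = 171121.8065 mmHg

171121.8065 mmHg


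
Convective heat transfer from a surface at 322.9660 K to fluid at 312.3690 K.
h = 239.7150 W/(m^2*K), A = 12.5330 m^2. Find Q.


dT = 10.5970 K
Q = 239.7150 * 12.5330 * 10.5970 = 31837.0768 W

31837.0768 W


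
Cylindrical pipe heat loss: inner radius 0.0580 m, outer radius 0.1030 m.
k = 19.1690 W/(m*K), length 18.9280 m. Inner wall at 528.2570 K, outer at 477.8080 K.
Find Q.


dT = 50.4490 K
ln(ro/ri) = 0.5743
Q = 2*pi*19.1690*18.9280*50.4490 / 0.5743 = 200266.5438 W

200266.5438 W


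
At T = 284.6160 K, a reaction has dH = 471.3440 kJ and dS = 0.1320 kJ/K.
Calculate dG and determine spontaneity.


T*dS = 284.6160 * 0.1320 = 37.5693 kJ
dG = 471.3440 - 37.5693 = 433.7747 kJ (non-spontaneous)

dG = 433.7747 kJ, non-spontaneous


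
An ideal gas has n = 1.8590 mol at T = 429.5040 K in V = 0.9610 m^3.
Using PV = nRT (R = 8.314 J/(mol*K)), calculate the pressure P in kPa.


P = nRT/V = 1.8590 * 8.314 * 429.5040 / 0.9610
= 6638.2961 / 0.9610 = 6907.6963 Pa = 6.9077 kPa

6.9077 kPa


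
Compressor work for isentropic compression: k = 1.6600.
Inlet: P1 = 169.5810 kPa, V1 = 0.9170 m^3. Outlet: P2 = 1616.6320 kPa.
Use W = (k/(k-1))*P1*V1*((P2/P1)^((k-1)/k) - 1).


(k-1)/k = 0.3976
(P2/P1)^exp = 2.4509
W = 2.5152 * 169.5810 * 0.9170 * (2.4509 - 1) = 567.4954 kJ

567.4954 kJ


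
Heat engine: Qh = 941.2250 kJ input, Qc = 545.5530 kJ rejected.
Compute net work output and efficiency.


W = 941.2250 - 545.5530 = 395.6720 kJ
eta = 395.6720 / 941.2250 = 0.4204 = 42.0380%

W = 395.6720 kJ, eta = 42.0380%


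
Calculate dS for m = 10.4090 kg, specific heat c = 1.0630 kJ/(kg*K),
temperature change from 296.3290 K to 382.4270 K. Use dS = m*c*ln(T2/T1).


T2/T1 = 1.2905
ln(T2/T1) = 0.2551
dS = 10.4090 * 1.0630 * 0.2551 = 2.8223 kJ/K

2.8223 kJ/K


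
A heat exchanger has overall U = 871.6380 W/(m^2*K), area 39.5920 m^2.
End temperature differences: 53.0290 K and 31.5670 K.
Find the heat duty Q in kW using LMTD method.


LMTD = 41.3744 K
Q = 871.6380 * 39.5920 * 41.3744 = 1427825.7684 W = 1427.8258 kW

1427.8258 kW


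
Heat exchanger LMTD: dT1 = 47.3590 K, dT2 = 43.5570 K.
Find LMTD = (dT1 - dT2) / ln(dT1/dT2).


dT1/dT2 = 1.0873
ln(dT1/dT2) = 0.0837
LMTD = 3.8020 / 0.0837 = 45.4315 K

45.4315 K


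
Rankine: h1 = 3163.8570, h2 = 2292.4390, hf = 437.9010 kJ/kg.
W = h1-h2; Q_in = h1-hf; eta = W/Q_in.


W = 871.4180 kJ/kg
Q_in = 2725.9560 kJ/kg
eta = 0.3197 = 31.9674%

eta = 31.9674%


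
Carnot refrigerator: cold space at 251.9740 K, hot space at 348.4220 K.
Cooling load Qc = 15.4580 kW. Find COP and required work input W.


COP = 251.9740 / 96.4480 = 2.6125
W = 15.4580 / 2.6125 = 5.9169 kW

COP = 2.6125, W = 5.9169 kW


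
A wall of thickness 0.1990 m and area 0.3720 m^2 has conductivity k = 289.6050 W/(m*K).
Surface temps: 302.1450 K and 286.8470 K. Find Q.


dT = 15.2980 K
Q = 289.6050 * 0.3720 * 15.2980 / 0.1990 = 8281.9113 W

8281.9113 W


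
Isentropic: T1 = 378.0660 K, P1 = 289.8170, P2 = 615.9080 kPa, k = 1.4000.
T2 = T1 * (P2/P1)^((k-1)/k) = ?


(k-1)/k = 0.2857
(P2/P1)^exp = 1.2403
T2 = 378.0660 * 1.2403 = 468.9302 K

468.9302 K


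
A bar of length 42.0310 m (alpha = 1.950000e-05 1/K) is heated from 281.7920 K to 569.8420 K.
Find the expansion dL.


dT = 288.0500 K
dL = 1.950000e-05 * 42.0310 * 288.0500 = 0.236087 m
L_final = 42.267087 m

dL = 0.236087 m


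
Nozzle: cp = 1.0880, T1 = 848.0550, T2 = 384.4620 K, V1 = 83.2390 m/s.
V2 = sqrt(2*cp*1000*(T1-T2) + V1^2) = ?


dT = 463.5930 K
2*cp*1000*dT = 1008778.3680
V1^2 = 6928.7311
V2 = sqrt(1015707.0991) = 1007.8230 m/s

1007.8230 m/s


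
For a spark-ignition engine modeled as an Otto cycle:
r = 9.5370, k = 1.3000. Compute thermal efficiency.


r^(k-1) = 1.9671
eta = 1 - 1/1.9671 = 0.4916 = 49.1634%

49.1634%


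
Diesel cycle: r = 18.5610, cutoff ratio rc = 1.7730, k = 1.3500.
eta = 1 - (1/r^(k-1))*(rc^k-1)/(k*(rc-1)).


r^(k-1) = 2.7798
rc^k = 2.1665
eta = 0.5979 = 59.7878%

59.7878%


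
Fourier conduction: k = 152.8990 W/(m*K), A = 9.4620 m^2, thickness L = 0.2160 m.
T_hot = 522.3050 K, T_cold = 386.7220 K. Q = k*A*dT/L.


dT = 135.5830 K
Q = 152.8990 * 9.4620 * 135.5830 / 0.2160 = 908111.2936 W

908111.2936 W


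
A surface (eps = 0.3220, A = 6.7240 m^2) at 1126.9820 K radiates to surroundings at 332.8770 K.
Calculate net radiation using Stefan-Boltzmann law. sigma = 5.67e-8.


T^4 = 1.6131e+12
Tsurr^4 = 1.2278e+10
Q = 0.3220 * 5.67e-8 * 6.7240 * 1.6008e+12 = 196524.3189 W

196524.3189 W


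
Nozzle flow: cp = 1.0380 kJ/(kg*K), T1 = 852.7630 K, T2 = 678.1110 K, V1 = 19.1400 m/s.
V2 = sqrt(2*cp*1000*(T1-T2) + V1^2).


dT = 174.6520 K
2*cp*1000*dT = 362577.5520
V1^2 = 366.3396
V2 = sqrt(362943.8916) = 602.4482 m/s

602.4482 m/s


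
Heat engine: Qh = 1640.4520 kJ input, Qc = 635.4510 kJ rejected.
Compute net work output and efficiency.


W = 1640.4520 - 635.4510 = 1005.0010 kJ
eta = 1005.0010 / 1640.4520 = 0.6126 = 61.2637%

W = 1005.0010 kJ, eta = 61.2637%


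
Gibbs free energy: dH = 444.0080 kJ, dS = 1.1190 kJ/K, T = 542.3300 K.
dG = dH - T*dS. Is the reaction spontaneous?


T*dS = 542.3300 * 1.1190 = 606.8673 kJ
dG = 444.0080 - 606.8673 = -162.8593 kJ (spontaneous)

dG = -162.8593 kJ, spontaneous


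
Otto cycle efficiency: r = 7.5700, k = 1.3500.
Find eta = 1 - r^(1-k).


r^(k-1) = 2.0309
eta = 1 - 1/2.0309 = 0.5076 = 50.7602%

50.7602%


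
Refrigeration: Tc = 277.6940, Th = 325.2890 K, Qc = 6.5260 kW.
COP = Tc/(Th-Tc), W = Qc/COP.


COP = 277.6940 / 47.5950 = 5.8345
W = 6.5260 / 5.8345 = 1.1185 kW

COP = 5.8345, W = 1.1185 kW


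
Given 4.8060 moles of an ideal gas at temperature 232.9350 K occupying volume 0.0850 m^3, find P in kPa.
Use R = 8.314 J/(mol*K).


P = nRT/V = 4.8060 * 8.314 * 232.9350 / 0.0850
= 9307.4034 / 0.0850 = 109498.8631 Pa = 109.4989 kPa

109.4989 kPa


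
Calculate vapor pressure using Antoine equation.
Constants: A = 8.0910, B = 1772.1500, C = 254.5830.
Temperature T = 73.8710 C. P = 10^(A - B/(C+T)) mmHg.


C+T = 328.4540
B/(C+T) = 5.3954
log10(P) = 8.0910 - 5.3954 = 2.6956
P = 10^2.6956 = 496.1028 mmHg

496.1028 mmHg


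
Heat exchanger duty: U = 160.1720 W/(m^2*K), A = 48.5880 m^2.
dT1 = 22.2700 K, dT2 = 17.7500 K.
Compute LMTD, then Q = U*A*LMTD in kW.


LMTD = 19.9246 K
Q = 160.1720 * 48.5880 * 19.9246 = 155062.1376 W = 155.0621 kW

155.0621 kW


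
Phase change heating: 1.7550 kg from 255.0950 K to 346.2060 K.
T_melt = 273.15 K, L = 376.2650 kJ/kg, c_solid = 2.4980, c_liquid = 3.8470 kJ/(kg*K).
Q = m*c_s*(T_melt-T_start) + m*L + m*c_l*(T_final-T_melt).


Q1 (sensible, solid) = 1.7550 * 2.4980 * 18.0550 = 79.1529 kJ
Q2 (latent) = 1.7550 * 376.2650 = 660.3451 kJ
Q3 (sensible, liquid) = 1.7550 * 3.8470 * 73.0560 = 493.2365 kJ
Q_total = 1232.7345 kJ

1232.7345 kJ


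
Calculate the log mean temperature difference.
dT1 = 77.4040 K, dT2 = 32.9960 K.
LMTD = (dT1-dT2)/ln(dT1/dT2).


dT1/dT2 = 2.3459
ln(dT1/dT2) = 0.8527
LMTD = 44.4080 / 0.8527 = 52.0822 K

52.0822 K


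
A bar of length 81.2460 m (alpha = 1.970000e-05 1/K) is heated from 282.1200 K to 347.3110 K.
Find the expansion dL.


dT = 65.1910 K
dL = 1.970000e-05 * 81.2460 * 65.1910 = 0.104341 m
L_final = 81.350341 m

dL = 0.104341 m


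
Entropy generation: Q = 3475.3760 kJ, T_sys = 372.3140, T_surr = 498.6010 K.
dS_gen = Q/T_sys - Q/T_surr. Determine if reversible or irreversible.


dS_sys = 3475.3760/372.3140 = 9.3345 kJ/K
dS_surr = -3475.3760/498.6010 = -6.9703 kJ/K
dS_gen = 9.3345 - 6.9703 = 2.3643 kJ/K (irreversible)

dS_gen = 2.3643 kJ/K, irreversible


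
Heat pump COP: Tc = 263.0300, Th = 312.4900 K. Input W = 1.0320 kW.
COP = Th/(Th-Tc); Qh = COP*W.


COP = 312.4900 / 49.4600 = 6.3180
Qh = 6.3180 * 1.0320 = 6.5202 kW

COP = 6.3180, Qh = 6.5202 kW


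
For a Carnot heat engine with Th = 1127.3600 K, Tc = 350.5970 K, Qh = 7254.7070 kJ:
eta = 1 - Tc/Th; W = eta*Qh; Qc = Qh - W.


eta = 1 - 350.5970/1127.3600 = 0.6890
W = 0.6890 * 7254.7070 = 4998.5701 kJ
Qc = 7254.7070 - 4998.5701 = 2256.1369 kJ

eta = 68.9011%, W = 4998.5701 kJ, Qc = 2256.1369 kJ


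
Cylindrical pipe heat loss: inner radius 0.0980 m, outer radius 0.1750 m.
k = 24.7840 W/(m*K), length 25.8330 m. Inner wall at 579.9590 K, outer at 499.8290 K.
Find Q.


dT = 80.1300 K
ln(ro/ri) = 0.5798
Q = 2*pi*24.7840*25.8330*80.1300 / 0.5798 = 555941.6234 W

555941.6234 W


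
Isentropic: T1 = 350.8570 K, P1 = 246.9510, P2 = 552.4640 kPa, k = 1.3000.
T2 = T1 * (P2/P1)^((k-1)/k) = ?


(k-1)/k = 0.2308
(P2/P1)^exp = 1.2042
T2 = 350.8570 * 1.2042 = 422.5018 K

422.5018 K


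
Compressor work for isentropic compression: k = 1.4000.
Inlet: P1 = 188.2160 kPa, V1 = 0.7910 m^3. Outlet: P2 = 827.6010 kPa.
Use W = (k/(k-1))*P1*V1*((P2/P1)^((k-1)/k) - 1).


(k-1)/k = 0.2857
(P2/P1)^exp = 1.5267
W = 3.5000 * 188.2160 * 0.7910 * (1.5267 - 1) = 274.4646 kJ

274.4646 kJ


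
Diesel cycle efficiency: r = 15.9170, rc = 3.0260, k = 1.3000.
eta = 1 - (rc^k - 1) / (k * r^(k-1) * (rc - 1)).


r^(k-1) = 2.2938
rc^k = 4.2182
eta = 0.4673 = 46.7309%

46.7309%


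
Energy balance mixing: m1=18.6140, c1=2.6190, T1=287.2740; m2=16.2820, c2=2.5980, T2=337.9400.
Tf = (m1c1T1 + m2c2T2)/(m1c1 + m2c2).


num = 28299.7034
den = 91.0507
Tf = 310.8126 K

310.8126 K


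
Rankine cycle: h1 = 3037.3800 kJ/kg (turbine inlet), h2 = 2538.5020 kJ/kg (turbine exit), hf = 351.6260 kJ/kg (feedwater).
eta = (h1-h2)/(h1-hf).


W = 498.8780 kJ/kg
Q_in = 2685.7540 kJ/kg
eta = 0.1857 = 18.5750%

eta = 18.5750%


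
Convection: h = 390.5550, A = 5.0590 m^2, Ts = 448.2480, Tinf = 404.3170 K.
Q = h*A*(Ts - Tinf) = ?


dT = 43.9310 K
Q = 390.5550 * 5.0590 * 43.9310 = 86799.6494 W

86799.6494 W


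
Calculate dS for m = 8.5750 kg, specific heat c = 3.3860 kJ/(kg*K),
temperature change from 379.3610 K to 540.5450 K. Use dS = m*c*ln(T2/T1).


T2/T1 = 1.4249
ln(T2/T1) = 0.3541
dS = 8.5750 * 3.3860 * 0.3541 = 10.2810 kJ/K

10.2810 kJ/K


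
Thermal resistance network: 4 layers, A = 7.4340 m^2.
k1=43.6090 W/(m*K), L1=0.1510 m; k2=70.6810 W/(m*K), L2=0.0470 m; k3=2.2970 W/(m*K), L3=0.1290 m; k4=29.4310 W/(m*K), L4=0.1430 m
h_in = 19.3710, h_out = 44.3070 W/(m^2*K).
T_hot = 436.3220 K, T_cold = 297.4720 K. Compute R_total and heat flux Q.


R_conv_in = 1/(19.3710*7.4340) = 0.0069
R_1 = 0.1510/(43.6090*7.4340) = 0.0005
R_2 = 0.0470/(70.6810*7.4340) = 8.9448e-05
R_3 = 0.1290/(2.2970*7.4340) = 0.0076
R_4 = 0.1430/(29.4310*7.4340) = 0.0007
R_conv_out = 1/(44.3070*7.4340) = 0.0030
R_total = 0.0187 K/W
Q = 138.8500 / 0.0187 = 7407.8611 W

R_total = 0.0187 K/W, Q = 7407.8611 W


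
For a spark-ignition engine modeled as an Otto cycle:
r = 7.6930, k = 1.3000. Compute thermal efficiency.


r^(k-1) = 1.8443
eta = 1 - 1/1.8443 = 0.4578 = 45.7785%

45.7785%


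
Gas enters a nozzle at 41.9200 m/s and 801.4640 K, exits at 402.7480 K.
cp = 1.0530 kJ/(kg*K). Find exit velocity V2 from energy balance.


dT = 398.7160 K
2*cp*1000*dT = 839695.8960
V1^2 = 1757.2864
V2 = sqrt(841453.1824) = 917.3076 m/s

917.3076 m/s


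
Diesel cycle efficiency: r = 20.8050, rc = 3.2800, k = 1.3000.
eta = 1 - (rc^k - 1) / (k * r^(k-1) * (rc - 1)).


r^(k-1) = 2.4857
rc^k = 4.6842
eta = 0.4999 = 49.9948%

49.9948%


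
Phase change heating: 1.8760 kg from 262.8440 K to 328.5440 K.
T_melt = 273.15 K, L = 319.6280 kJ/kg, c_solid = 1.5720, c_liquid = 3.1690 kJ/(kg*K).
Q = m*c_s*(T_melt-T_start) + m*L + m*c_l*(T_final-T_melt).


Q1 (sensible, solid) = 1.8760 * 1.5720 * 10.3060 = 30.3931 kJ
Q2 (latent) = 1.8760 * 319.6280 = 599.6221 kJ
Q3 (sensible, liquid) = 1.8760 * 3.1690 * 55.3940 = 329.3198 kJ
Q_total = 959.3350 kJ

959.3350 kJ


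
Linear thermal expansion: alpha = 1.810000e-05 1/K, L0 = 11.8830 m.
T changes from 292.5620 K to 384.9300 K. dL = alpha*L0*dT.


dT = 92.3680 K
dL = 1.810000e-05 * 11.8830 * 92.3680 = 0.019867 m
L_final = 11.902867 m

dL = 0.019867 m


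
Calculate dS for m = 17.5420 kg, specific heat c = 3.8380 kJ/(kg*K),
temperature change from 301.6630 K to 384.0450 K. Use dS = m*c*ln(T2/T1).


T2/T1 = 1.2731
ln(T2/T1) = 0.2414
dS = 17.5420 * 3.8380 * 0.2414 = 16.2559 kJ/K

16.2559 kJ/K


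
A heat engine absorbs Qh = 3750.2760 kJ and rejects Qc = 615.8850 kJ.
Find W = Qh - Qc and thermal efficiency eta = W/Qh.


W = 3750.2760 - 615.8850 = 3134.3910 kJ
eta = 3134.3910 / 3750.2760 = 0.8358 = 83.5776%

W = 3134.3910 kJ, eta = 83.5776%


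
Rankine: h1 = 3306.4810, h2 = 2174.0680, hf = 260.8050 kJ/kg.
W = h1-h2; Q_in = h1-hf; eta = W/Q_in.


W = 1132.4130 kJ/kg
Q_in = 3045.6760 kJ/kg
eta = 0.3718 = 37.1810%

eta = 37.1810%


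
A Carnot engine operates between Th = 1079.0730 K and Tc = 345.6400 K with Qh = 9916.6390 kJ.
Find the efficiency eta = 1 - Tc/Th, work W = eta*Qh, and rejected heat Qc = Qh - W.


eta = 1 - 345.6400/1079.0730 = 0.6797
W = 0.6797 * 9916.6390 = 6740.2208 kJ
Qc = 9916.6390 - 6740.2208 = 3176.4182 kJ

eta = 67.9688%, W = 6740.2208 kJ, Qc = 3176.4182 kJ


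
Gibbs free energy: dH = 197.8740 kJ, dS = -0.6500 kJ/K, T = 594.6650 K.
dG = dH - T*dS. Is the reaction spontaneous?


T*dS = 594.6650 * -0.6500 = -386.5322 kJ
dG = 197.8740 + 386.5322 = 584.4062 kJ (non-spontaneous)

dG = 584.4062 kJ, non-spontaneous


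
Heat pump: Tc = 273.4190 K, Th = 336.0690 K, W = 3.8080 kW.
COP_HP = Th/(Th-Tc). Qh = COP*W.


COP = 336.0690 / 62.6500 = 5.3642
Qh = 5.3642 * 3.8080 = 20.4270 kW

COP = 5.3642, Qh = 20.4270 kW


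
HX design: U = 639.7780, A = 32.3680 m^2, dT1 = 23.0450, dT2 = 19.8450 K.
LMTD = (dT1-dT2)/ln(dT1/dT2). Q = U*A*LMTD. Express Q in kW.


LMTD = 21.4051 K
Q = 639.7780 * 32.3680 * 21.4051 = 443264.9822 W = 443.2650 kW

443.2650 kW


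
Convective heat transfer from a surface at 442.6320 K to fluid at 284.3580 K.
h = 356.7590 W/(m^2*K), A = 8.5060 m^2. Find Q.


dT = 158.2740 K
Q = 356.7590 * 8.5060 * 158.2740 = 480297.0228 W

480297.0228 W


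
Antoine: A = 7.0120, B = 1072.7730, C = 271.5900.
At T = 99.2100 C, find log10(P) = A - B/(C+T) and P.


C+T = 370.8000
B/(C+T) = 2.8931
log10(P) = 7.0120 - 2.8931 = 4.1189
P = 10^4.1189 = 13148.2796 mmHg

13148.2796 mmHg


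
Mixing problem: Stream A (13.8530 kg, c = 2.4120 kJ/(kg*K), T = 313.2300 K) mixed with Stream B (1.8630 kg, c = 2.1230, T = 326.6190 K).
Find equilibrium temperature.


num = 11757.9174
den = 37.3686
Tf = 314.6471 K

314.6471 K


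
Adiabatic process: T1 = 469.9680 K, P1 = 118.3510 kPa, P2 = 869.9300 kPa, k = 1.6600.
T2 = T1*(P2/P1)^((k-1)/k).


(k-1)/k = 0.3976
(P2/P1)^exp = 2.2102
T2 = 469.9680 * 2.2102 = 1038.7373 K

1038.7373 K


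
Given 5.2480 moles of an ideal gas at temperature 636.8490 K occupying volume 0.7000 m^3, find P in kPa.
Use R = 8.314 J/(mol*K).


P = nRT/V = 5.2480 * 8.314 * 636.8490 / 0.7000
= 27786.9141 / 0.7000 = 39695.5915 Pa = 39.6956 kPa

39.6956 kPa


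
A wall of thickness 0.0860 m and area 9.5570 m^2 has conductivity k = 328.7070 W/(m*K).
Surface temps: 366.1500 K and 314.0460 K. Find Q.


dT = 52.1040 K
Q = 328.7070 * 9.5570 * 52.1040 / 0.0860 = 1903282.0539 W

1903282.0539 W


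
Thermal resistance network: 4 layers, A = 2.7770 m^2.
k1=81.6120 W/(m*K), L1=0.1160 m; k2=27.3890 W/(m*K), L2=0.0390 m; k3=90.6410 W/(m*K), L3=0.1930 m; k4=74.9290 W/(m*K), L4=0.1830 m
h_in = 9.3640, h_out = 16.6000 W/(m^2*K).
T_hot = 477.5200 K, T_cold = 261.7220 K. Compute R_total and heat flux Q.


R_conv_in = 1/(9.3640*2.7770) = 0.0385
R_1 = 0.1160/(81.6120*2.7770) = 0.0005
R_2 = 0.0390/(27.3890*2.7770) = 0.0005
R_3 = 0.1930/(90.6410*2.7770) = 0.0008
R_4 = 0.1830/(74.9290*2.7770) = 0.0009
R_conv_out = 1/(16.6000*2.7770) = 0.0217
R_total = 0.0628 K/W
Q = 215.7980 / 0.0628 = 3435.2060 W

R_total = 0.0628 K/W, Q = 3435.2060 W


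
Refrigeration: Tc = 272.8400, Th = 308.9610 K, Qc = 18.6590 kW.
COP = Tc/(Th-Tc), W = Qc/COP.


COP = 272.8400 / 36.1210 = 7.5535
W = 18.6590 / 7.5535 = 2.4702 kW

COP = 7.5535, W = 2.4702 kW


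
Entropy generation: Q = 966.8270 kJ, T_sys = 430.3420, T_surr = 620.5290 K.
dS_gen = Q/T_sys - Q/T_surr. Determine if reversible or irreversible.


dS_sys = 966.8270/430.3420 = 2.2466 kJ/K
dS_surr = -966.8270/620.5290 = -1.5581 kJ/K
dS_gen = 2.2466 - 1.5581 = 0.6886 kJ/K (irreversible)

dS_gen = 0.6886 kJ/K, irreversible


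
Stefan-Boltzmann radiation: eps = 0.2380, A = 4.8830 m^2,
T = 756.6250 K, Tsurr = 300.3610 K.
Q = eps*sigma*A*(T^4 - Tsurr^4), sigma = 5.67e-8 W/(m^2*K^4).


T^4 = 3.2773e+11
Tsurr^4 = 8.1391e+09
Q = 0.2380 * 5.67e-8 * 4.8830 * 3.1960e+11 = 21059.4933 W

21059.4933 W


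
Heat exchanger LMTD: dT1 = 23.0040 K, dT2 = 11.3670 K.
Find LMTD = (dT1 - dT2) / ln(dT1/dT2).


dT1/dT2 = 2.0238
ln(dT1/dT2) = 0.7050
LMTD = 11.6370 / 0.7050 = 16.5075 K

16.5075 K


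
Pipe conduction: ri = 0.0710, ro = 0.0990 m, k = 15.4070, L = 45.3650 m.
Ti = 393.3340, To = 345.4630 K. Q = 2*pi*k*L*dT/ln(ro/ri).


dT = 47.8710 K
ln(ro/ri) = 0.3324
Q = 2*pi*15.4070*45.3650*47.8710 / 0.3324 = 632380.0017 W

632380.0017 W


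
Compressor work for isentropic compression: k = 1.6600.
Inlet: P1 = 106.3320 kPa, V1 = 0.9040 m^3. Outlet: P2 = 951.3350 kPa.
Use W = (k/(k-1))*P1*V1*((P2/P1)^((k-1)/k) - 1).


(k-1)/k = 0.3976
(P2/P1)^exp = 2.3899
W = 2.5152 * 106.3320 * 0.9040 * (2.3899 - 1) = 336.0248 kJ

336.0248 kJ


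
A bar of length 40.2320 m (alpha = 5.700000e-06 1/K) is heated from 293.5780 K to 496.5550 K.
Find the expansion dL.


dT = 202.9770 K
dL = 5.700000e-06 * 40.2320 * 202.9770 = 0.046547 m
L_final = 40.278547 m

dL = 0.046547 m


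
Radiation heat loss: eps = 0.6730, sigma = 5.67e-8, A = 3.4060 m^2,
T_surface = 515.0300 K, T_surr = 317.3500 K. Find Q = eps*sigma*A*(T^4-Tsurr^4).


T^4 = 7.0361e+10
Tsurr^4 = 1.0143e+10
Q = 0.6730 * 5.67e-8 * 3.4060 * 6.0218e+10 = 7826.5249 W

7826.5249 W


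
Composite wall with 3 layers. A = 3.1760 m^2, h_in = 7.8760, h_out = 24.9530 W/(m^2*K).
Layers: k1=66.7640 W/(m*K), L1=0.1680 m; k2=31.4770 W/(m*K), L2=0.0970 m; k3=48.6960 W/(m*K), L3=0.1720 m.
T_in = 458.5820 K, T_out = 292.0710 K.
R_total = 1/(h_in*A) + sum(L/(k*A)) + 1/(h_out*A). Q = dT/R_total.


R_conv_in = 1/(7.8760*3.1760) = 0.0400
R_1 = 0.1680/(66.7640*3.1760) = 0.0008
R_2 = 0.0970/(31.4770*3.1760) = 0.0010
R_3 = 0.1720/(48.6960*3.1760) = 0.0011
R_conv_out = 1/(24.9530*3.1760) = 0.0126
R_total = 0.0555 K/W
Q = 166.5110 / 0.0555 = 3001.8091 W

R_total = 0.0555 K/W, Q = 3001.8091 W


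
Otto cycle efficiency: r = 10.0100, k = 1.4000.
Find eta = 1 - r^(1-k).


r^(k-1) = 2.5129
eta = 1 - 1/2.5129 = 0.6021 = 60.2052%

60.2052%


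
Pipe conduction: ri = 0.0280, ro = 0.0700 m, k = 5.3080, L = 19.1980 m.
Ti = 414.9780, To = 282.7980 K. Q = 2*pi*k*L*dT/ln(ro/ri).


dT = 132.1800 K
ln(ro/ri) = 0.9163
Q = 2*pi*5.3080*19.1980*132.1800 / 0.9163 = 92363.2537 W

92363.2537 W


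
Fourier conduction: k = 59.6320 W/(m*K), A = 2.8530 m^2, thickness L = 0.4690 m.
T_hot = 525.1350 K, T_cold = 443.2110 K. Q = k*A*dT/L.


dT = 81.9240 K
Q = 59.6320 * 2.8530 * 81.9240 / 0.4690 = 29717.9914 W

29717.9914 W


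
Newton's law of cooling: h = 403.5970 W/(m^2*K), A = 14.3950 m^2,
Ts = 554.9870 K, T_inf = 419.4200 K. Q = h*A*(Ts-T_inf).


dT = 135.5670 K
Q = 403.5970 * 14.3950 * 135.5670 = 787614.2846 W

787614.2846 W


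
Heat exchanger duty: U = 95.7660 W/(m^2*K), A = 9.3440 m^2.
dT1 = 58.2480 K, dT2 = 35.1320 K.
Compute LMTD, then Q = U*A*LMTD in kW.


LMTD = 45.7202 K
Q = 95.7660 * 9.3440 * 45.7202 = 40912.1276 W = 40.9121 kW

40.9121 kW


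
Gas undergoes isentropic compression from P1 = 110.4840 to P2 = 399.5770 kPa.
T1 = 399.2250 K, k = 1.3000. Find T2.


(k-1)/k = 0.2308
(P2/P1)^exp = 1.3454
T2 = 399.2250 * 1.3454 = 537.1016 K

537.1016 K
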